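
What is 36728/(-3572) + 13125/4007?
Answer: -25071649/3578251 ≈ -7.0067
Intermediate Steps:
36728/(-3572) + 13125/4007 = 36728*(-1/3572) + 13125*(1/4007) = -9182/893 + 13125/4007 = -25071649/3578251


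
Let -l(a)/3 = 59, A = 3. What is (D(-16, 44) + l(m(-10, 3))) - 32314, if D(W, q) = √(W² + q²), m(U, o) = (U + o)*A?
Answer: -32491 + 4*√137 ≈ -32444.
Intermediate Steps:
m(U, o) = 3*U + 3*o (m(U, o) = (U + o)*3 = 3*U + 3*o)
l(a) = -177 (l(a) = -3*59 = -177)
(D(-16, 44) + l(m(-10, 3))) - 32314 = (√((-16)² + 44²) - 177) - 32314 = (√(256 + 1936) - 177) - 32314 = (√2192 - 177) - 32314 = (4*√137 - 177) - 32314 = (-177 + 4*√137) - 32314 = -32491 + 4*√137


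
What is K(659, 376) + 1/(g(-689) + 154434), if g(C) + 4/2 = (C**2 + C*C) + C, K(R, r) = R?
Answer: 726998916/1103185 ≈ 659.00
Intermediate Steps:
g(C) = -2 + C + 2*C**2 (g(C) = -2 + ((C**2 + C*C) + C) = -2 + ((C**2 + C**2) + C) = -2 + (2*C**2 + C) = -2 + (C + 2*C**2) = -2 + C + 2*C**2)
K(659, 376) + 1/(g(-689) + 154434) = 659 + 1/((-2 - 689 + 2*(-689)**2) + 154434) = 659 + 1/((-2 - 689 + 2*474721) + 154434) = 659 + 1/((-2 - 689 + 949442) + 154434) = 659 + 1/(948751 + 154434) = 659 + 1/1103185 = 726998916/1103185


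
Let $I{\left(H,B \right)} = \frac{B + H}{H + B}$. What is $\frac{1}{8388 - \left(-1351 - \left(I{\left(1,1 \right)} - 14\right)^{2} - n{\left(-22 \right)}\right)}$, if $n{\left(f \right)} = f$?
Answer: $\frac{1}{9886} \approx 0.00010115$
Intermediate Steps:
$I{\left(H,B \right)} = 1$ ($I{\left(H,B \right)} = \frac{B + H}{B + H} = 1$)
$\frac{1}{8388 - \left(-1351 - \left(I{\left(1,1 \right)} - 14\right)^{2} - n{\left(-22 \right)}\right)} = \frac{1}{8388 - \left(-1329 - \left(1 - 14\right)^{2}\right)} = \frac{1}{8388 + \left(\left(-22 + \left(-13\right)^{2}\right) + 1351\right)} = \frac{1}{8388 + \left(\left(-22 + 169\right) + 1351\right)} = \frac{1}{8388 + \left(147 + 1351\right)} = \frac{1}{8388 + 1498} = \frac{1}{9886}$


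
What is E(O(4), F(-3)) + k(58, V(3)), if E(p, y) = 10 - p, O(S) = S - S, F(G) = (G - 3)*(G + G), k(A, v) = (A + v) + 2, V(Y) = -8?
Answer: 62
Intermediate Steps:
k(A, v) = 2 + A + v
F(G) = 2*G*(-3 + G) (F(G) = (-3 + G)*(2*G) = 2*G*(-3 + G))
O(S) = 0
E(O(4), F(-3)) + k(58, V(3)) = (10 - 1*0) + (2 + 58 - 8) = (10 + 0) + 52 = 10 + 52 = 62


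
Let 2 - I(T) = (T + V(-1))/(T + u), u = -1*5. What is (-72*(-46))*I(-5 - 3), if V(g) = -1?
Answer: 56304/13 ≈ 4331.1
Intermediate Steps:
u = -5
I(T) = 2 - (-1 + T)/(-5 + T) (I(T) = 2 - (T - 1)/(T - 5) = 2 - (-1 + T)/(-5 + T))
(-72*(-46))*I(-5 - 3) = (-72*(-46))*((-9 + (-5 - 3))/(-5 + (-5 - 3))) = 3312*((-9 - 8)/(-5 - 8)) = 3312*(-17/(-13)) = 3312*(-1/13*(-17)) = 3312*(17/13) = 56304/13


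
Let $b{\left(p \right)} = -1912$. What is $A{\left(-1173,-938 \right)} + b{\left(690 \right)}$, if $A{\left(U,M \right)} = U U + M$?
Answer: $1373079$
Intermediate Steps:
$A{\left(U,M \right)} = M + U^{2}$ ($A{\left(U,M \right)} = U^{2} + M = M + U^{2}$)
$A{\left(-1173,-938 \right)} + b{\left(690 \right)} = \left(-938 + \left(-1173\right)^{2}\right) - 1912 = \left(-938 + 1375929\right) - 1912 = 1374991 - 1912 = 1373079$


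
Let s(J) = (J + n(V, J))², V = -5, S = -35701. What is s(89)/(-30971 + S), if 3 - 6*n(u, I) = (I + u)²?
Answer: -4721929/266688 ≈ -17.706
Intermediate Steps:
n(u, I) = ½ - (I + u)²/6
s(J) = (½ + J - (-5 + J)²/6)² (s(J) = (J + (½ - (J - 5)²/6))² = (J + (½ - (-5 + J)²/6))² = (½ + J - (-5 + J)²/6)²)
s(89)/(-30971 + S) = ((3 - (-5 + 89)² + 6*89)²/36)/(-30971 - 35701) = ((3 - 1*84² + 534)²/36)/(-66672) = ((3 - 1*7056 + 534)²/36)*(-1/66672) = ((3 - 7056 + 534)²/36)*(-1/66672) = ((1/36)*(-6519)²)*(-1/66672) = ((1/36)*42497361)*(-1/66672) = (4721929/4)*(-1/66672) = -4721929/266688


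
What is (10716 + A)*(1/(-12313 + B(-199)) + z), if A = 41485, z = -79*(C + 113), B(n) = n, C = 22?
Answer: -6965726548681/12512 ≈ -5.5672e+8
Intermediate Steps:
z = -10665 (z = -79*(22 + 113) = -79*135 = -10665)
(10716 + A)*(1/(-12313 + B(-199)) + z) = (10716 + 41485)*(1/(-12313 - 199) - 10665) = 52201*(1/(-12512) - 10665) = 52201*(-1/12512 - 10665) = 52201*(-133440481/12512) = -6965726548681/12512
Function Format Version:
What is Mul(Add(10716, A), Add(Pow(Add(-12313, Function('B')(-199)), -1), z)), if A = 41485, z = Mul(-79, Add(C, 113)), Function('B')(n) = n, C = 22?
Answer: Rational(-6965726548681, 12512) ≈ -5.5672e+8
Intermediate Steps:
z = -10665 (z = Mul(-79, Add(22, 113)) = Mul(-79, 135) = -10665)
Mul(Add(10716, A), Add(Pow(Add(-12313, Function('B')(-199)), -1), z)) = Mul(Add(10716, 41485), Add(Pow(Add(-12313, -199), -1), -10665)) = Mul(52201, Add(Pow(-12512, -1), -10665)) = Mul(52201, Add(Rational(-1, 12512), -10665)) = Mul(52201, Rational(-133440481, 12512)) = Rational(-6965726548681, 12512)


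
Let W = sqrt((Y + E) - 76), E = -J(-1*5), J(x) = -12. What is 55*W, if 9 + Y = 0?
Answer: 55*I*sqrt(73) ≈ 469.92*I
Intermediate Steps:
E = 12 (E = -1*(-12) = 12)
Y = -9 (Y = -9 + 0 = -9)
W = I*sqrt(73) (W = sqrt((-9 + 12) - 76) = sqrt(3 - 76) = sqrt(-73) = I*sqrt(73) ≈ 8.544*I)
55*W = 55*(I*sqrt(73)) = 55*I*sqrt(73)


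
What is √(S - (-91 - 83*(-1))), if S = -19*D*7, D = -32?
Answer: 2*√1066 ≈ 65.299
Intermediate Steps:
S = 4256 (S = -19*(-32)*7 = 608*7 = 4256)
√(S - (-91 - 83*(-1))) = √(4256 - (-91 - 83*(-1))) = √(4256 - (-91 + 83)) = √(4256 - 1*(-8)) = √(4256 + 8) = √4264 = 2*√1066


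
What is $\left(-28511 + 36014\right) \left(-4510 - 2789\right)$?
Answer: $-54764397$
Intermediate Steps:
$\left(-28511 + 36014\right) \left(-4510 - 2789\right) = 7503 \left(-7299\right) = -54764397$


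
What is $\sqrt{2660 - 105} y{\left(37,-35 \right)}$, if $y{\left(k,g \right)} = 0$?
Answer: $0$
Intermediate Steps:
$\sqrt{2660 - 105} y{\left(37,-35 \right)} = \sqrt{2660 - 105} \cdot 0 = \sqrt{2555} \cdot 0 = 0$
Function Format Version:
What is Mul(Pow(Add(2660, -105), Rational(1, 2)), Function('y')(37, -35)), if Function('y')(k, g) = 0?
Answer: 0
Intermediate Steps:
Mul(Pow(Add(2660, -105), Rational(1, 2)), Function('y')(37, -35)) = Mul(Pow(Add(2660, -105), Rational(1, 2)), 0) = Mul(Pow(2555, Rational(1, 2)), 0) = 0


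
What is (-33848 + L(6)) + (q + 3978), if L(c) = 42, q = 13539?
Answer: -16289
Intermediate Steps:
(-33848 + L(6)) + (q + 3978) = (-33848 + 42) + (13539 + 3978) = -33806 + 17517 = -16289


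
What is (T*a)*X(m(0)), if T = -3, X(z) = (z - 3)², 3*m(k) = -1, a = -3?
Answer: 100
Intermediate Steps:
m(k) = -⅓ (m(k) = (⅓)*(-1) = -⅓)
X(z) = (-3 + z)²
(T*a)*X(m(0)) = (-3*(-3))*(-3 - ⅓)² = 9*(-10/3)² = 9*(100/9) = 100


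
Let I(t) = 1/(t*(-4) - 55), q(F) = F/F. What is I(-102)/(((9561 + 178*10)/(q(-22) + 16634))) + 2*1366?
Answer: 10937231671/4003373 ≈ 2732.0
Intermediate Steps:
q(F) = 1
I(t) = 1/(-55 - 4*t) (I(t) = 1/(-4*t - 55) = 1/(-55 - 4*t))
I(-102)/(((9561 + 178*10)/(q(-22) + 16634))) + 2*1366 = (-1/(55 + 4*(-102)))/(((9561 + 178*10)/(1 + 16634))) + 2*1366 = (-1/(55 - 408))/(((9561 + 1780)/16635)) + 2732 = (-1/(-353))/((11341*(1/16635))) + 2732 = (-1*(-1/353))/(11341/16635) + 2732 = (1/353)*(16635/11341) + 2732 = 16635/4003373 + 2732 = 10937231671/4003373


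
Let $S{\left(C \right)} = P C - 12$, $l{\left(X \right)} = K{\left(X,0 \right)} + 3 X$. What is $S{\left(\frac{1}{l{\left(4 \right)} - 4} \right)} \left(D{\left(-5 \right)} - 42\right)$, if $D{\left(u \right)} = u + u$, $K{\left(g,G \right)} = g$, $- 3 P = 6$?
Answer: $\frac{1898}{3} \approx 632.67$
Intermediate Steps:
$P = -2$ ($P = \left(- \frac{1}{3}\right) 6 = -2$)
$l{\left(X \right)} = 4 X$ ($l{\left(X \right)} = X + 3 X = 4 X$)
$D{\left(u \right)} = 2 u$
$S{\left(C \right)} = -12 - 2 C$ ($S{\left(C \right)} = - 2 C - 12 = -12 - 2 C$)
$S{\left(\frac{1}{l{\left(4 \right)} - 4} \right)} \left(D{\left(-5 \right)} - 42\right) = \left(-12 - \frac{2}{4 \cdot 4 - 4}\right) \left(2 \left(-5\right) - 42\right) = \left(-12 - \frac{2}{16 - 4}\right) \left(-10 - 42\right) = \left(-12 - \frac{2}{12}\right) \left(-52\right) = \left(-12 - \frac{1}{6}\right) \left(-52\right) = \left(- \frac{73}{6}\right) \left(-52\right) = \frac{1898}{3}$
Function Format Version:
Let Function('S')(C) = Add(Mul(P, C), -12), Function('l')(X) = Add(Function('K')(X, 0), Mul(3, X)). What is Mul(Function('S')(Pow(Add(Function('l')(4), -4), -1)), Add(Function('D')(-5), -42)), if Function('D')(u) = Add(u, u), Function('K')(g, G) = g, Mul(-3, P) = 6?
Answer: Rational(1898, 3) ≈ 632.67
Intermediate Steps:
P = -2 (P = Mul(Rational(-1, 3), 6) = -2)
Function('l')(X) = Mul(4, X) (Function('l')(X) = Add(X, Mul(3, X)) = Mul(4, X))
Function('D')(u) = Mul(2, u)
Function('S')(C) = Add(-12, Mul(-2, C)) (Function('S')(C) = Add(Mul(-2, C), -12) = Add(-12, Mul(-2, C)))
Mul(Function('S')(Pow(Add(Function('l')(4), -4), -1)), Add(Function('D')(-5), -42)) = Mul(Add(-12, Mul(-2, Pow(Add(Mul(4, 4), -4), -1))), Add(Mul(2, -5), -42)) = Mul(Add(-12, Mul(-2, Pow(Add(16, -4), -1))), Add(-10, -42)) = Mul(Add(-12, Mul(-2, Pow(12, -1))), -52) = Mul(Add(-12, Mul(-2, Rational(1, 12))), -52) = Mul(Add(-12, Rational(-1, 6)), -52) = Mul(Rational(-73, 6), -52) = Rational(1898, 3)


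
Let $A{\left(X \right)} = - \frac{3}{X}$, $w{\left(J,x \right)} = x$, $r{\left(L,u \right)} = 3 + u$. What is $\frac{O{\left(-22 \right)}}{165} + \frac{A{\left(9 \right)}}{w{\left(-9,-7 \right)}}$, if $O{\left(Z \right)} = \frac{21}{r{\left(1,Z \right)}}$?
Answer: $\frac{898}{21945} \approx 0.04092$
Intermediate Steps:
$O{\left(Z \right)} = \frac{21}{3 + Z}$
$\frac{O{\left(-22 \right)}}{165} + \frac{A{\left(9 \right)}}{w{\left(-9,-7 \right)}} = \frac{21 \frac{1}{3 - 22}}{165} + \frac{\left(-3\right) \frac{1}{9}}{-7} = \frac{21}{-19} \cdot \frac{1}{165} + \left(-3\right) \frac{1}{9} \left(- \frac{1}{7}\right) = 21 \left(- \frac{1}{19}\right) \frac{1}{165} - - \frac{1}{21} = \left(- \frac{21}{19}\right) \frac{1}{165} + \frac{1}{21} = - \frac{7}{1045} + \frac{1}{21} = \frac{898}{21945}$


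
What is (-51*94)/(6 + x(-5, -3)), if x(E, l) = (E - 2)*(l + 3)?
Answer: -799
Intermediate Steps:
x(E, l) = (-2 + E)*(3 + l)
(-51*94)/(6 + x(-5, -3)) = (-51*94)/(6 + (-6 - 2*(-3) + 3*(-5) - 5*(-3))) = -4794/(6 + (-6 + 6 - 15 + 15)) = -4794/(6 + 0) = -4794/6 = -4794*⅙ = -799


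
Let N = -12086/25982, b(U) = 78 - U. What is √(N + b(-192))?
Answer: √45488337257/12991 ≈ 16.418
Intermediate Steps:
N = -6043/12991 (N = -12086*1/25982 = -6043/12991 ≈ -0.46517)
√(N + b(-192)) = √(-6043/12991 + (78 - 1*(-192))) = √(-6043/12991 + (78 + 192)) = √(-6043/12991 + 270) = √(3501527/12991) = √45488337257/12991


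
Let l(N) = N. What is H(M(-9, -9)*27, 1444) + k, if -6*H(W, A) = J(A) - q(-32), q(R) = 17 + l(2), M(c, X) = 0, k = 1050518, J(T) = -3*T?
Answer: 6307459/6 ≈ 1.0512e+6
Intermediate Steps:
q(R) = 19 (q(R) = 17 + 2 = 19)
H(W, A) = 19/6 + A/2 (H(W, A) = -(-3*A - 1*19)/6 = -(-3*A - 19)/6 = -(-19 - 3*A)/6 = 19/6 + A/2)
H(M(-9, -9)*27, 1444) + k = (19/6 + (½)*1444) + 1050518 = (19/6 + 722) + 1050518 = 4351/6 + 1050518 = 6307459/6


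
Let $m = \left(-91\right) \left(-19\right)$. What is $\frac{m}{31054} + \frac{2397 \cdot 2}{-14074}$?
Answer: $- \frac{62269465}{218526998} \approx -0.28495$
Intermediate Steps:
$m = 1729$
$\frac{m}{31054} + \frac{2397 \cdot 2}{-14074} = \frac{1729}{31054} + \frac{2397 \cdot 2}{-14074} = 1729 \cdot \frac{1}{31054} + 4794 \left(- \frac{1}{14074}\right) = \frac{1729}{31054} - \frac{2397}{7037} = - \frac{62269465}{218526998}$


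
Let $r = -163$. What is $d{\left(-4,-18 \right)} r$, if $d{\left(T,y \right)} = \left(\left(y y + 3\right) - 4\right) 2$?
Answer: $-105298$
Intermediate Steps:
$d{\left(T,y \right)} = -2 + 2 y^{2}$ ($d{\left(T,y \right)} = \left(\left(y^{2} + 3\right) - 4\right) 2 = \left(\left(3 + y^{2}\right) - 4\right) 2 = \left(-1 + y^{2}\right) 2 = -2 + 2 y^{2}$)
$d{\left(-4,-18 \right)} r = \left(-2 + 2 \left(-18\right)^{2}\right) \left(-163\right) = \left(-2 + 2 \cdot 324\right) \left(-163\right) = \left(-2 + 648\right) \left(-163\right) = 646 \left(-163\right) = -105298$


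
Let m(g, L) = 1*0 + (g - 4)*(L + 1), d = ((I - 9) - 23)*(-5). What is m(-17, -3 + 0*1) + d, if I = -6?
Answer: 232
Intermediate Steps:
d = 190 (d = ((-6 - 9) - 23)*(-5) = (-15 - 23)*(-5) = -38*(-5) = 190)
m(g, L) = (1 + L)*(-4 + g) (m(g, L) = 0 + (-4 + g)*(1 + L) = 0 + (1 + L)*(-4 + g) = (1 + L)*(-4 + g))
m(-17, -3 + 0*1) + d = (-4 - 17 - 4*(-3 + 0*1) + (-3 + 0*1)*(-17)) + 190 = (-4 - 17 - 4*(-3 + 0) + (-3 + 0)*(-17)) + 190 = (-4 - 17 - 4*(-3) - 3*(-17)) + 190 = (-4 - 17 + 12 + 51) + 190 = 42 + 190 = 232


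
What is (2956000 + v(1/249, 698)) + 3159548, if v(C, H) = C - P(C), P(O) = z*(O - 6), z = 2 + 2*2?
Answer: 1522780411/249 ≈ 6.1156e+6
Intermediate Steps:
z = 6 (z = 2 + 4 = 6)
P(O) = -36 + 6*O (P(O) = 6*(O - 6) = 6*(-6 + O) = -36 + 6*O)
v(C, H) = 36 - 5*C (v(C, H) = C - (-36 + 6*C) = C + (36 - 6*C) = 36 - 5*C)
(2956000 + v(1/249, 698)) + 3159548 = (2956000 + (36 - 5/249)) + 3159548 = (2956000 + 8959/249) + 3159548 = 736052959/249 + 3159548 = 1522780411/249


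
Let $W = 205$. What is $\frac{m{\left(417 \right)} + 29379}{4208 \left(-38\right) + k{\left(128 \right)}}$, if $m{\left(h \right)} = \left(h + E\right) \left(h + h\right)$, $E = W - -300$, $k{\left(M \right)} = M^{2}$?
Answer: $- \frac{266109}{47840} \approx -5.5625$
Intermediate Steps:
$E = 505$ ($E = 205 - -300 = 205 + 300 = 505$)
$m{\left(h \right)} = 2 h \left(505 + h\right)$ ($m{\left(h \right)} = \left(h + 505\right) \left(h + h\right) = \left(505 + h\right) 2 h = 2 h \left(505 + h\right)$)
$\frac{m{\left(417 \right)} + 29379}{4208 \left(-38\right) + k{\left(128 \right)}} = \frac{2 \cdot 417 \left(505 + 417\right) + 29379}{4208 \left(-38\right) + 128^{2}} = \frac{2 \cdot 417 \cdot 922 + 29379}{-159904 + 16384} = \frac{768948 + 29379}{-143520} = 798327 \left(- \frac{1}{143520}\right) = - \frac{266109}{47840}$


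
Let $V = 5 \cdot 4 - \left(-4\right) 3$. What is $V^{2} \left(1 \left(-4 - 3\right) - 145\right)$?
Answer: $-155648$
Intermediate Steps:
$V = 32$ ($V = 20 - -12 = 20 + 12 = 32$)
$V^{2} \left(1 \left(-4 - 3\right) - 145\right) = 32^{2} \left(1 \left(-4 - 3\right) - 145\right) = 1024 \left(1 \left(-7\right) - 145\right) = 1024 \left(-7 - 145\right) = 1024 \left(-152\right) = -155648$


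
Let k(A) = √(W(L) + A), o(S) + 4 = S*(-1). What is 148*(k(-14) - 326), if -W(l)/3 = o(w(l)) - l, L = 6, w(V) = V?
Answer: -48248 + 148*√34 ≈ -47385.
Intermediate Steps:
o(S) = -4 - S (o(S) = -4 + S*(-1) = -4 - S)
W(l) = 12 + 6*l (W(l) = -3*((-4 - l) - l) = -3*(-4 - 2*l) = 12 + 6*l)
k(A) = √(48 + A) (k(A) = √((12 + 6*6) + A) = √((12 + 36) + A) = √(48 + A))
148*(k(-14) - 326) = 148*(√(48 - 14) - 326) = 148*(√34 - 326) = 148*(-326 + √34) = -48248 + 148*√34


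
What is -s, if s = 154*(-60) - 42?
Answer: 9282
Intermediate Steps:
s = -9282 (s = -9240 - 42 = -9282)
-s = -1*(-9282) = 9282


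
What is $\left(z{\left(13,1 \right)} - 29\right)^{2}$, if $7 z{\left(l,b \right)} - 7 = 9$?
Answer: $\frac{34969}{49} \approx 713.65$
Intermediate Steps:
$z{\left(l,b \right)} = \frac{16}{7}$ ($z{\left(l,b \right)} = 1 + \frac{1}{7} \cdot 9 = 1 + \frac{9}{7} = \frac{16}{7}$)
$\left(z{\left(13,1 \right)} - 29\right)^{2} = \left(\frac{16}{7} - 29\right)^{2} = \left(- \frac{187}{7}\right)^{2} = \frac{34969}{49}$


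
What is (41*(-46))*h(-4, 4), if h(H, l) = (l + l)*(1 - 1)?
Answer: 0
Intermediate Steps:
h(H, l) = 0 (h(H, l) = (2*l)*0 = 0)
(41*(-46))*h(-4, 4) = (41*(-46))*0 = -1886*0 = 0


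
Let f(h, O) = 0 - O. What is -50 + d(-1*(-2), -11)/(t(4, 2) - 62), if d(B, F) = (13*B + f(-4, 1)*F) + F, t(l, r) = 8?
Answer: -1363/27 ≈ -50.482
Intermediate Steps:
f(h, O) = -O
d(B, F) = 13*B (d(B, F) = (13*B + (-1*1)*F) + F = (13*B - F) + F = (-F + 13*B) + F = 13*B)
-50 + d(-1*(-2), -11)/(t(4, 2) - 62) = -50 + (13*(-1*(-2)))/(8 - 62) = -50 + (13*2)/(-54) = -50 - 1/54*26 = -50 - 13/27 = -1363/27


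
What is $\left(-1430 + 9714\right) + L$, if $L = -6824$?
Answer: $1460$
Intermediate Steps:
$\left(-1430 + 9714\right) + L = \left(-1430 + 9714\right) - 6824 = 8284 - 6824 = 1460$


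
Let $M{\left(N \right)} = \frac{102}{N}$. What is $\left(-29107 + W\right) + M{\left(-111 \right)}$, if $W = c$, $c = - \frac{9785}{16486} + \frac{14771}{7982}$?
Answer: $- \frac{35429184266076}{1217219081} \approx -29107.0$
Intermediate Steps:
$c = \frac{41352709}{32897813}$ ($c = \left(-9785\right) \frac{1}{16486} + 14771 \cdot \frac{1}{7982} = - \frac{9785}{16486} + \frac{14771}{7982} = \frac{41352709}{32897813} \approx 1.257$)
$W = \frac{41352709}{32897813} \approx 1.257$
$\left(-29107 + W\right) + M{\left(-111 \right)} = \left(-29107 + \frac{41352709}{32897813}\right) + \frac{102}{-111} = - \frac{957515290282}{32897813} + 102 \left(- \frac{1}{111}\right) = - \frac{957515290282}{32897813} - \frac{34}{37} = - \frac{35429184266076}{1217219081}$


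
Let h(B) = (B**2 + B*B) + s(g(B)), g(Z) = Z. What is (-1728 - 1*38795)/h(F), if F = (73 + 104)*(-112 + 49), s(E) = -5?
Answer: -40523/248689597 ≈ -0.00016295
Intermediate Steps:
F = -11151 (F = 177*(-63) = -11151)
h(B) = -5 + 2*B**2 (h(B) = (B**2 + B*B) - 5 = (B**2 + B**2) - 5 = 2*B**2 - 5 = -5 + 2*B**2)
(-1728 - 1*38795)/h(F) = (-1728 - 1*38795)/(-5 + 2*(-11151)**2) = (-1728 - 38795)/(-5 + 2*124344801) = -40523/(-5 + 248689602) = -40523/248689597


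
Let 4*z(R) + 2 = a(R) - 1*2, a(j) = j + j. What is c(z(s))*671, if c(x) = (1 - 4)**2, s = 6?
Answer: 6039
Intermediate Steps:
a(j) = 2*j
z(R) = -1 + R/2 (z(R) = -1/2 + (2*R - 1*2)/4 = -1/2 + (2*R - 2)/4 = -1/2 + (-2 + 2*R)/4 = -1/2 + (-1/2 + R/2) = -1 + R/2)
c(x) = 9 (c(x) = (-3)**2 = 9)
c(z(s))*671 = 9*671 = 6039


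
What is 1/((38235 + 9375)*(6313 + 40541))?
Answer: 1/2230718940 ≈ 4.4829e-10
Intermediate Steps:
1/((38235 + 9375)*(6313 + 40541)) = 1/(47610*46854) = 1/2230718940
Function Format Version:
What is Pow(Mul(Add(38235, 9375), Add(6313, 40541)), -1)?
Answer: Rational(1, 2230718940) ≈ 4.4829e-10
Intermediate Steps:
Pow(Mul(Add(38235, 9375), Add(6313, 40541)), -1) = Pow(Mul(47610, 46854), -1) = Pow(2230718940, -1) = Rational(1, 2230718940)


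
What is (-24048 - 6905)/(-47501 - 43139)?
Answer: 30953/90640 ≈ 0.34149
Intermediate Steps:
(-24048 - 6905)/(-47501 - 43139) = -30953/(-90640) = -30953*(-1/90640) = 30953/90640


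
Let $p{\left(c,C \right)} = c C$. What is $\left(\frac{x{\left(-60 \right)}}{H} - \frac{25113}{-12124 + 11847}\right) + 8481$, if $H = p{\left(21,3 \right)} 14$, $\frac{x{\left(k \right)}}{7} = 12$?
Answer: $\frac{49861904}{5817} \approx 8571.8$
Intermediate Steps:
$p{\left(c,C \right)} = C c$
$x{\left(k \right)} = 84$ ($x{\left(k \right)} = 7 \cdot 12 = 84$)
$H = 882$ ($H = 3 \cdot 21 \cdot 14 = 63 \cdot 14 = 882$)
$\left(\frac{x{\left(-60 \right)}}{H} - \frac{25113}{-12124 + 11847}\right) + 8481 = \left(\frac{84}{882} - \frac{25113}{-12124 + 11847}\right) + 8481 = \left(84 \cdot \frac{1}{882} - \frac{25113}{-277}\right) + 8481 = \left(\frac{2}{21} - - \frac{25113}{277}\right) + 8481 = \left(\frac{2}{21} + \frac{25113}{277}\right) + 8481 = \frac{527927}{5817} + 8481 = \frac{49861904}{5817}$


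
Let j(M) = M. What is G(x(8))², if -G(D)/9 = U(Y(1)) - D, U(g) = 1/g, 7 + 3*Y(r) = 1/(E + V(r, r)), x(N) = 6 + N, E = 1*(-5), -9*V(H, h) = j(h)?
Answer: 1844530704/109561 ≈ 16836.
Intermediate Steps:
V(H, h) = -h/9
E = -5
Y(r) = -7/3 + 1/(3*(-5 - r/9))
U(g) = 1/g
G(D) = 1242/331 + 9*D (G(D) = -9*(1/((-324 - 7*1)/(3*(45 + 1))) - D) = -9*(1/((⅓)*(-324 - 7)/46) - D) = -9*(1/((⅓)*(1/46)*(-331)) - D) = -9*(1/(-331/138) - D) = -9*(-138/331 - D) = 1242/331 + 9*D)
G(x(8))² = (1242/331 + 9*(6 + 8))² = (1242/331 + 9*14)² = (1242/331 + 126)² = (42948/331)² = 1844530704/109561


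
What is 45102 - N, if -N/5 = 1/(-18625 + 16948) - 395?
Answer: 72323974/1677 ≈ 43127.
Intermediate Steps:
N = 3312080/1677 (N = -5*(1/(-18625 + 16948) - 395) = -5*(1/(-1677) - 395) = -5*(-1/1677 - 395) = -5*(-662416/1677) = 3312080/1677 ≈ 1975.0)
45102 - N = 45102 - 1*3312080/1677 = 45102 - 3312080/1677 = 72323974/1677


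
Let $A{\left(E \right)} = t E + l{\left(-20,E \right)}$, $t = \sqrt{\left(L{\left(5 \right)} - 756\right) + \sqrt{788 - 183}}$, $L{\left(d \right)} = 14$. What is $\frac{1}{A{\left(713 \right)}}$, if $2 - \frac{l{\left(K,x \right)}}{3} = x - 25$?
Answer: $- \frac{1}{2058 - 713 \sqrt{-742 + 11 \sqrt{5}}} \approx -5.5781 \cdot 10^{-6} - 5.1762 \cdot 10^{-5} i$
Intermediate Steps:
$l{\left(K,x \right)} = 81 - 3 x$ ($l{\left(K,x \right)} = 6 - 3 \left(x - 25\right) = 6 - 3 \left(-25 + x\right) = 6 - \left(-75 + 3 x\right) = 81 - 3 x$)
$t = \sqrt{-742 + 11 \sqrt{5}}$ ($t = \sqrt{\left(14 - 756\right) + \sqrt{788 - 183}} = \sqrt{\left(14 - 756\right) + \sqrt{605}} = \sqrt{-742 + 11 \sqrt{5}} \approx 26.784 i$)
$A{\left(E \right)} = 81 - 3 E + E \sqrt{-742 + 11 \sqrt{5}}$ ($A{\left(E \right)} = \sqrt{-742 + 11 \sqrt{5}} E - \left(-81 + 3 E\right) = E \sqrt{-742 + 11 \sqrt{5}} - \left(-81 + 3 E\right) = 81 - 3 E + E \sqrt{-742 + 11 \sqrt{5}}$)
$\frac{1}{A{\left(713 \right)}} = \frac{1}{81 - 2139 + 713 \sqrt{-742 + 11 \sqrt{5}}} = \frac{1}{-2058 + 713 \sqrt{-742 + 11 \sqrt{5}}}$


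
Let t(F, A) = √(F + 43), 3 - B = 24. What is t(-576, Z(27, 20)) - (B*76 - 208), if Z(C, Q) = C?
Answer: 1804 + I*√533 ≈ 1804.0 + 23.087*I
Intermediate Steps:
B = -21 (B = 3 - 1*24 = 3 - 24 = -21)
t(F, A) = √(43 + F)
t(-576, Z(27, 20)) - (B*76 - 208) = √(43 - 576) - (-21*76 - 208) = √(-533) - (-1596 - 208) = I*√533 - 1*(-1804) = I*√533 + 1804 = 1804 + I*√533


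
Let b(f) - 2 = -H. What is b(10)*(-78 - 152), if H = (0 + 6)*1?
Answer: 920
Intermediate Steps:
H = 6 (H = 6*1 = 6)
b(f) = -4 (b(f) = 2 - 1*6 = 2 - 6 = -4)
b(10)*(-78 - 152) = -4*(-78 - 152) = -4*(-230) = 920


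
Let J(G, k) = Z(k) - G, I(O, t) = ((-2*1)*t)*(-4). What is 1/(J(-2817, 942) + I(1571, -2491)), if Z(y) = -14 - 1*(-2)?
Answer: -1/17123 ≈ -5.8401e-5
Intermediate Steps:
Z(y) = -12 (Z(y) = -14 + 2 = -12)
I(O, t) = 8*t (I(O, t) = -2*t*(-4) = 8*t)
J(G, k) = -12 - G
1/(J(-2817, 942) + I(1571, -2491)) = 1/((-12 - 1*(-2817)) + 8*(-2491)) = 1/((-12 + 2817) - 19928) = 1/(2805 - 19928) = 1/(-17123) = -1/17123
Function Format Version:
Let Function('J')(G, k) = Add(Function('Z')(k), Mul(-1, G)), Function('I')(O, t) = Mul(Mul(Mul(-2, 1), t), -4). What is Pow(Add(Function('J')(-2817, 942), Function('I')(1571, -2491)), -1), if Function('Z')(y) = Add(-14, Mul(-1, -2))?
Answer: Rational(-1, 17123) ≈ -5.8401e-5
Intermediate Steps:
Function('Z')(y) = -12 (Function('Z')(y) = Add(-14, 2) = -12)
Function('I')(O, t) = Mul(8, t) (Function('I')(O, t) = Mul(Mul(-2, t), -4) = Mul(8, t))
Function('J')(G, k) = Add(-12, Mul(-1, G))
Pow(Add(Function('J')(-2817, 942), Function('I')(1571, -2491)), -1) = Pow(Add(Add(-12, Mul(-1, -2817)), Mul(8, -2491)), -1) = Pow(Add(Add(-12, 2817), -19928), -1) = Pow(Add(2805, -19928), -1) = Pow(-17123, -1) = Rational(-1, 17123)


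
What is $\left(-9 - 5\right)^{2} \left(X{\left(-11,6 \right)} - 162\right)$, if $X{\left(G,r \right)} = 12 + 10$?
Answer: $-27440$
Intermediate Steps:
$X{\left(G,r \right)} = 22$
$\left(-9 - 5\right)^{2} \left(X{\left(-11,6 \right)} - 162\right) = \left(-9 - 5\right)^{2} \left(22 - 162\right) = \left(-14\right)^{2} \left(-140\right) = 196 \left(-140\right) = -27440$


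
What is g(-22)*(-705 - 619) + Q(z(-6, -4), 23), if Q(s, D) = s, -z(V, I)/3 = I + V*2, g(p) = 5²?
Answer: -33052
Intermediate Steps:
g(p) = 25
z(V, I) = -6*V - 3*I (z(V, I) = -3*(I + V*2) = -3*(I + 2*V) = -6*V - 3*I)
g(-22)*(-705 - 619) + Q(z(-6, -4), 23) = 25*(-705 - 619) + (-6*(-6) - 3*(-4)) = 25*(-1324) + (36 + 12) = -33100 + 48 = -33052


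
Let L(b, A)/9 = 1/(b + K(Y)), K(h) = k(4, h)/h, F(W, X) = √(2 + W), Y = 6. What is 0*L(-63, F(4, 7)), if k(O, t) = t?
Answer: 0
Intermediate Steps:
K(h) = 1 (K(h) = h/h = 1)
L(b, A) = 9/(1 + b) (L(b, A) = 9/(b + 1) = 9/(1 + b))
0*L(-63, F(4, 7)) = 0*(9/(1 - 63)) = 0*(9/(-62)) = 0*(9*(-1/62)) = 0*(-9/62) = 0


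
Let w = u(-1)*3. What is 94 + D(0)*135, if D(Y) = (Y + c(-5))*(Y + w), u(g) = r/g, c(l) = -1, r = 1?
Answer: 499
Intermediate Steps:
u(g) = 1/g
w = -3 (w = 3/(-1) = -1*3 = -3)
D(Y) = (-1 + Y)*(-3 + Y) (D(Y) = (Y - 1)*(Y - 3) = (-1 + Y)*(-3 + Y))
94 + D(0)*135 = 94 + (3 + 0**2 - 4*0)*135 = 94 + (3 + 0 + 0)*135 = 94 + 3*135 = 94 + 405 = 499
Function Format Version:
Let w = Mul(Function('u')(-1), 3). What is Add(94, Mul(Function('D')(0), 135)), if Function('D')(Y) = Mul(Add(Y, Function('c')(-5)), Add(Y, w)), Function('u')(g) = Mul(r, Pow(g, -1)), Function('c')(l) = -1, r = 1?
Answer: 499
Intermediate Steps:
Function('u')(g) = Pow(g, -1) (Function('u')(g) = Mul(1, Pow(g, -1)) = Pow(g, -1))
w = -3 (w = Mul(Pow(-1, -1), 3) = Mul(-1, 3) = -3)
Function('D')(Y) = Mul(Add(-1, Y), Add(-3, Y)) (Function('D')(Y) = Mul(Add(Y, -1), Add(Y, -3)) = Mul(Add(-1, Y), Add(-3, Y)))
Add(94, Mul(Function('D')(0), 135)) = Add(94, Mul(Add(3, Pow(0, 2), Mul(-4, 0)), 135)) = Add(94, Mul(Add(3, 0, 0), 135)) = Add(94, Mul(3, 135)) = Add(94, 405) = 499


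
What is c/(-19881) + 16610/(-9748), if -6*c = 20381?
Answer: -222833309/145349991 ≈ -1.5331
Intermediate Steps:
c = -20381/6 (c = -1/6*20381 = -20381/6 ≈ -3396.8)
c/(-19881) + 16610/(-9748) = -20381/6/(-19881) + 16610/(-9748) = -20381/6*(-1/19881) + 16610*(-1/9748) = 20381/119286 - 8305/4874 = -222833309/145349991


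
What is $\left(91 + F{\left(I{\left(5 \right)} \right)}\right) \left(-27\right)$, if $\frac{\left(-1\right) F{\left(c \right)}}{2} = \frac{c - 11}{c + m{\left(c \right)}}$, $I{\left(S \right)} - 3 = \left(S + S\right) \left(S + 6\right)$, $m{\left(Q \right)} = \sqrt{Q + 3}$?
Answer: $- \frac{30466017}{12653} - \frac{11016 \sqrt{29}}{12653} \approx -2412.5$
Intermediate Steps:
$m{\left(Q \right)} = \sqrt{3 + Q}$
$I{\left(S \right)} = 3 + 2 S \left(6 + S\right)$ ($I{\left(S \right)} = 3 + \left(S + S\right) \left(S + 6\right) = 3 + 2 S \left(6 + S\right)$)
$F{\left(c \right)} = - \frac{2 \left(-11 + c\right)}{c + \sqrt{3 + c}}$ ($F{\left(c \right)} = - 2 \frac{c - 11}{c + \sqrt{3 + c}} = - 2 \frac{-11 + c}{c + \sqrt{3 + c}} = - \frac{2 \left(-11 + c\right)}{c + \sqrt{3 + c}}$)
$\left(91 + F{\left(I{\left(5 \right)} \right)}\right) \left(-27\right) = \left(91 + \frac{2 \left(11 - \left(3 + 2 \cdot 5^{2} + 12 \cdot 5\right)\right)}{\left(3 + 2 \cdot 5^{2} + 12 \cdot 5\right) + \sqrt{3 + \left(3 + 2 \cdot 5^{2} + 12 \cdot 5\right)}}\right) \left(-27\right) = \left(91 + \frac{2 \left(11 - \left(3 + 2 \cdot 25 + 60\right)\right)}{\left(3 + 2 \cdot 25 + 60\right) + \sqrt{3 + \left(3 + 2 \cdot 25 + 60\right)}}\right) \left(-27\right) = \left(91 + \frac{2 \left(11 - \left(3 + 50 + 60\right)\right)}{\left(3 + 50 + 60\right) + \sqrt{3 + \left(3 + 50 + 60\right)}}\right) \left(-27\right) = \left(91 + \frac{2 \left(11 - 113\right)}{113 + \sqrt{3 + 113}}\right) \left(-27\right) = \left(91 + \frac{2 \left(11 - 113\right)}{113 + \sqrt{116}}\right) \left(-27\right) = \left(91 + 2 \frac{1}{113 + 2 \sqrt{29}} \left(-102\right)\right) \left(-27\right) = \left(91 - \frac{204}{113 + 2 \sqrt{29}}\right) \left(-27\right) = -2457 + \frac{5508}{113 + 2 \sqrt{29}}$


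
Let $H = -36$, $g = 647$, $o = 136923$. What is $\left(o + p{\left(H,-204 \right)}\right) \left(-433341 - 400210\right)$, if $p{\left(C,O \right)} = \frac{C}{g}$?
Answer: $- \frac{73843570403895}{647} \approx -1.1413 \cdot 10^{11}$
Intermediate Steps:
$p{\left(C,O \right)} = \frac{C}{647}$
$\left(o + p{\left(H,-204 \right)}\right) \left(-433341 - 400210\right) = \left(136923 + \frac{1}{647} \left(-36\right)\right) \left(-433341 - 400210\right) = \left(136923 - \frac{36}{647}\right) \left(-833551\right) = \frac{88589145}{647} \left(-833551\right) = - \frac{73843570403895}{647}$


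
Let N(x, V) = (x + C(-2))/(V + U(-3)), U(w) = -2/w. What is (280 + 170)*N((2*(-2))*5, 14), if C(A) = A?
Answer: -675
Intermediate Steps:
N(x, V) = (-2 + x)/(⅔ + V) (N(x, V) = (x - 2)/(V - 2/(-3)) = (-2 + x)/(V - 2*(-⅓)) = (-2 + x)/(V + ⅔) = (-2 + x)/(⅔ + V))
(280 + 170)*N((2*(-2))*5, 14) = (280 + 170)*(3*(-2 + (2*(-2))*5)/(2 + 3*14)) = 450*(3*(-2 - 4*5)/(2 + 42)) = 450*(3*(-2 - 20)/44) = 450*(3*(1/44)*(-22)) = 450*(-3/2) = -675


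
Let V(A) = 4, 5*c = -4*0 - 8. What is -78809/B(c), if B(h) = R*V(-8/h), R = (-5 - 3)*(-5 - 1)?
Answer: -78809/192 ≈ -410.46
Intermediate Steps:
c = -8/5 (c = (-4*0 - 8)/5 = (0 - 8)/5 = (⅕)*(-8) = -8/5 ≈ -1.6000)
R = 48 (R = -8*(-6) = 48)
B(h) = 192 (B(h) = 48*4 = 192)
-78809/B(c) = -78809/192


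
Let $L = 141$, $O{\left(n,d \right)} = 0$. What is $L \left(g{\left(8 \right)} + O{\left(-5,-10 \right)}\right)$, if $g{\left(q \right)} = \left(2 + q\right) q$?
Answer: $11280$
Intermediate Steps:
$g{\left(q \right)} = q \left(2 + q\right)$
$L \left(g{\left(8 \right)} + O{\left(-5,-10 \right)}\right) = 141 \left(8 \left(2 + 8\right) + 0\right) = 141 \left(8 \cdot 10 + 0\right) = 141 \left(80 + 0\right) = 141 \cdot 80 = 11280$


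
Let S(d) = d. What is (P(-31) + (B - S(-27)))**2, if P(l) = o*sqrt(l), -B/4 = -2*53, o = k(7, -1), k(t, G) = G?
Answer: (451 - I*sqrt(31))**2 ≈ 2.0337e+5 - 5022.1*I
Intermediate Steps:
o = -1
B = 424 (B = -(-8)*53 = -4*(-106) = 424)
P(l) = -sqrt(l)
(P(-31) + (B - S(-27)))**2 = (-sqrt(-31) + (424 - 1*(-27)))**2 = (-I*sqrt(31) + (424 + 27))**2 = (-I*sqrt(31) + 451)**2 = (451 - I*sqrt(31))**2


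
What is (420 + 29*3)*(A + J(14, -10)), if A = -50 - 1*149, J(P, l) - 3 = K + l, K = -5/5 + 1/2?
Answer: -209391/2 ≈ -1.0470e+5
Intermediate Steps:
K = -½ (K = -5*⅕ + 1*(½) = -1 + ½ = -½ ≈ -0.50000)
J(P, l) = 5/2 + l (J(P, l) = 3 + (-½ + l) = 5/2 + l)
A = -199 (A = -50 - 149 = -199)
(420 + 29*3)*(A + J(14, -10)) = (420 + 29*3)*(-199 + (5/2 - 10)) = (420 + 87)*(-199 - 15/2) = 507*(-413/2) = -209391/2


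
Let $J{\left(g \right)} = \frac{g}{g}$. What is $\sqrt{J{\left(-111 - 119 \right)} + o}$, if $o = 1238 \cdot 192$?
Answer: $\sqrt{237697} \approx 487.54$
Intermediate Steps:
$o = 237696$
$J{\left(g \right)} = 1$
$\sqrt{J{\left(-111 - 119 \right)} + o} = \sqrt{1 + 237696} = \sqrt{237697}$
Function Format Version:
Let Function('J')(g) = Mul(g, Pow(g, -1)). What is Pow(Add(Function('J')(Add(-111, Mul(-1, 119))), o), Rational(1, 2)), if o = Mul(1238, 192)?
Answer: Pow(237697, Rational(1, 2)) ≈ 487.54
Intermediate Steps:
o = 237696
Function('J')(g) = 1
Pow(Add(Function('J')(Add(-111, Mul(-1, 119))), o), Rational(1, 2)) = Pow(Add(1, 237696), Rational(1, 2)) = Pow(237697, Rational(1, 2))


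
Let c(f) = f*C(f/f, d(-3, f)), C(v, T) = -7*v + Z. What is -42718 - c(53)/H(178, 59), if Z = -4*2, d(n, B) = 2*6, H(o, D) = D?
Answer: -2519567/59 ≈ -42705.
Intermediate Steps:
d(n, B) = 12
Z = -8
C(v, T) = -8 - 7*v (C(v, T) = -7*v - 8 = -8 - 7*v)
c(f) = -15*f (c(f) = f*(-8 - 7*f/f) = f*(-8 - 7*1) = f*(-8 - 7) = f*(-15) = -15*f)
-42718 - c(53)/H(178, 59) = -42718 - (-15*53)/59 = -42718 - (-795)/59 = -42718 - 1*(-795/59) = -42718 + 795/59 = -2519567/59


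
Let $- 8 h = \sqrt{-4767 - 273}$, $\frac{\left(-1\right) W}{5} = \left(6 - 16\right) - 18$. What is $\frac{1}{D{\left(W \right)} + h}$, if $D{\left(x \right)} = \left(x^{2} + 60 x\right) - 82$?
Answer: $\frac{12408}{346406579} + \frac{2 i \sqrt{35}}{1039219737} \approx 3.5819 \cdot 10^{-5} + 1.1386 \cdot 10^{-8} i$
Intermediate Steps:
$W = 140$ ($W = - 5 \left(\left(6 - 16\right) - 18\right) = - 5 \left(-10 - 18\right) = \left(-5\right) \left(-28\right) = 140$)
$h = - \frac{3 i \sqrt{35}}{2}$ ($h = - \frac{\sqrt{-4767 - 273}}{8} = - \frac{\sqrt{-5040}}{8} = - \frac{12 i \sqrt{35}}{8} = - \frac{3 i \sqrt{35}}{2} \approx - 8.8741 i$)
$D{\left(x \right)} = -82 + x^{2} + 60 x$
$\frac{1}{D{\left(W \right)} + h} = \frac{1}{\left(-82 + 140^{2} + 60 \cdot 140\right) - \frac{3 i \sqrt{35}}{2}} = \frac{1}{\left(-82 + 19600 + 8400\right) - \frac{3 i \sqrt{35}}{2}} = \frac{1}{27918 - \frac{3 i \sqrt{35}}{2}}$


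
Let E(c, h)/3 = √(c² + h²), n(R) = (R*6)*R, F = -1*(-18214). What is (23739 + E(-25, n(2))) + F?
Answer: 41953 + 3*√1201 ≈ 42057.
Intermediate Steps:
F = 18214
n(R) = 6*R² (n(R) = (6*R)*R = 6*R²)
E(c, h) = 3*√(c² + h²)
(23739 + E(-25, n(2))) + F = (23739 + 3*√((-25)² + (6*2²)²)) + 18214 = (23739 + 3*√(625 + (6*4)²)) + 18214 = (23739 + 3*√(625 + 24²)) + 18214 = (23739 + 3*√(625 + 576)) + 18214 = (23739 + 3*√1201) + 18214 = 41953 + 3*√1201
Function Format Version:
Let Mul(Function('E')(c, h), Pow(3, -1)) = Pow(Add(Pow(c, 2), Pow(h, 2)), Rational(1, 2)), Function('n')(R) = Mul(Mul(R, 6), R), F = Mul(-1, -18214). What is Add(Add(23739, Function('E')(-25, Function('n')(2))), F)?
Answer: Add(41953, Mul(3, Pow(1201, Rational(1, 2)))) ≈ 42057.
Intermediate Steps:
F = 18214
Function('n')(R) = Mul(6, Pow(R, 2)) (Function('n')(R) = Mul(Mul(6, R), R) = Mul(6, Pow(R, 2)))
Function('E')(c, h) = Mul(3, Pow(Add(Pow(c, 2), Pow(h, 2)), Rational(1, 2)))
Add(Add(23739, Function('E')(-25, Function('n')(2))), F) = Add(Add(23739, Mul(3, Pow(Add(Pow(-25, 2), Pow(Mul(6, Pow(2, 2)), 2)), Rational(1, 2)))), 18214) = Add(Add(23739, Mul(3, Pow(Add(625, Pow(Mul(6, 4), 2)), Rational(1, 2)))), 18214) = Add(Add(23739, Mul(3, Pow(Add(625, Pow(24, 2)), Rational(1, 2)))), 18214) = Add(Add(23739, Mul(3, Pow(Add(625, 576), Rational(1, 2)))), 18214) = Add(Add(23739, Mul(3, Pow(1201, Rational(1, 2)))), 18214) = Add(41953, Mul(3, Pow(1201, Rational(1, 2))))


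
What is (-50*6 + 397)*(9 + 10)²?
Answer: 35017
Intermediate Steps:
(-50*6 + 397)*(9 + 10)² = (-300 + 397)*19² = 97*361 = 35017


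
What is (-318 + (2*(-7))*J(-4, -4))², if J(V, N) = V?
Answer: 68644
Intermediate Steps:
(-318 + (2*(-7))*J(-4, -4))² = (-318 + (2*(-7))*(-4))² = (-318 - 14*(-4))² = (-318 + 56)² = (-262)² = 68644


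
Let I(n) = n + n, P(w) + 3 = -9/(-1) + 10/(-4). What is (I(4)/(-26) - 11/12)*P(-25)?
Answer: -1337/312 ≈ -4.2853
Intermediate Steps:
P(w) = 7/2 (P(w) = -3 + (-9/(-1) + 10/(-4)) = -3 + (-9*(-1) + 10*(-1/4)) = -3 + (9 - 5/2) = -3 + 13/2 = 7/2)
I(n) = 2*n
(I(4)/(-26) - 11/12)*P(-25) = ((2*4)/(-26) - 11/12)*(7/2) = (8*(-1/26) - 11*1/12)*(7/2) = (-4/13 - 11/12)*(7/2) = -191/156*7/2 = -1337/312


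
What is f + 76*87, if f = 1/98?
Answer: 647977/98 ≈ 6612.0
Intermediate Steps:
f = 1/98 ≈ 0.010204
f + 76*87 = 1/98 + 76*87 = 1/98 + 6612 = 647977/98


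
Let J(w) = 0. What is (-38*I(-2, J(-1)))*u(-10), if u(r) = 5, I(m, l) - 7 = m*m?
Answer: -2090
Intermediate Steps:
I(m, l) = 7 + m² (I(m, l) = 7 + m*m = 7 + m²)
(-38*I(-2, J(-1)))*u(-10) = -38*(7 + (-2)²)*5 = -38*(7 + 4)*5 = -38*11*5 = -418*5 = -2090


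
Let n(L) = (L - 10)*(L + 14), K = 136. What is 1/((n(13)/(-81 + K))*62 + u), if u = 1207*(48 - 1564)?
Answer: -55/100634638 ≈ -5.4653e-7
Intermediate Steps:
n(L) = (-10 + L)*(14 + L)
u = -1829812 (u = 1207*(-1516) = -1829812)
1/((n(13)/(-81 + K))*62 + u) = 1/(((-140 + 13² + 4*13)/(-81 + 136))*62 - 1829812) = 1/(((-140 + 169 + 52)/55)*62 - 1829812) = 1/(((1/55)*81)*62 - 1829812) = 1/((81/55)*62 - 1829812) = 1/(5022/55 - 1829812) = 1/(-100634638/55) = -55/100634638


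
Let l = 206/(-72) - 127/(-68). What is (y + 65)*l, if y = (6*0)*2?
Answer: -9880/153 ≈ -64.575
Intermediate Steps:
l = -152/153 (l = 206*(-1/72) - 127*(-1/68) = -103/36 + 127/68 = -152/153 ≈ -0.99346)
y = 0 (y = 0*2 = 0)
(y + 65)*l = (0 + 65)*(-152/153) = 65*(-152/153) = -9880/153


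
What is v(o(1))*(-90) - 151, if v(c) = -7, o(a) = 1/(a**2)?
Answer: 479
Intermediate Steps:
o(a) = a**(-2)
v(o(1))*(-90) - 151 = -7*(-90) - 151 = 630 - 151 = 479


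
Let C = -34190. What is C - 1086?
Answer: -35276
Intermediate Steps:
C - 1086 = -34190 - 1086 = -35276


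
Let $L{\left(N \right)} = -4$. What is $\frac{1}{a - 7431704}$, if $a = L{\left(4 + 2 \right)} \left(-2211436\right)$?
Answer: $\frac{1}{1414040} \approx 7.0719 \cdot 10^{-7}$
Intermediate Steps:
$a = 8845744$ ($a = \left(-4\right) \left(-2211436\right) = 8845744$)
$\frac{1}{a - 7431704} = \frac{1}{8845744 - 7431704} = \frac{1}{1414040}$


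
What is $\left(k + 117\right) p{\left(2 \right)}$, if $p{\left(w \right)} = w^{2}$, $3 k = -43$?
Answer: $\frac{1232}{3} \approx 410.67$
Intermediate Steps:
$k = - \frac{43}{3}$ ($k = \frac{1}{3} \left(-43\right) = - \frac{43}{3} \approx -14.333$)
$\left(k + 117\right) p{\left(2 \right)} = \left(- \frac{43}{3} + 117\right) 2^{2} = \frac{308}{3} \cdot 4 = \frac{1232}{3}$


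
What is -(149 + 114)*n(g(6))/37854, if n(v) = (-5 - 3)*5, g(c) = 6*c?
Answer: 5260/18927 ≈ 0.27791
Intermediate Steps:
n(v) = -40 (n(v) = -8*5 = -40)
-(149 + 114)*n(g(6))/37854 = -(149 + 114)*(-40)/37854 = -263*(-40)/37854 = -(-10520)/37854 = -1*(-5260/18927) = 5260/18927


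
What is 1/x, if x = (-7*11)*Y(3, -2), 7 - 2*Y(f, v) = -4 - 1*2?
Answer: -2/1001 ≈ -0.0019980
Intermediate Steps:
Y(f, v) = 13/2 (Y(f, v) = 7/2 - (-4 - 1*2)/2 = 7/2 - (-4 - 2)/2 = 7/2 - 1/2*(-6) = 7/2 + 3 = 13/2)
x = -1001/2 (x = -7*11*(13/2) = -77*13/2 = -1001/2 ≈ -500.50)
1/x = 1/(-1001/2) = -2/1001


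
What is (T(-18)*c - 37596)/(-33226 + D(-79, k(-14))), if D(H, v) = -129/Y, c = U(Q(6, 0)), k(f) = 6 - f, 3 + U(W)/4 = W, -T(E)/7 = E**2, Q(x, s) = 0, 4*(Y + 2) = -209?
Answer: 1126230/3604763 ≈ 0.31243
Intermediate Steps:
Y = -217/4 (Y = -2 + (1/4)*(-209) = -2 - 209/4 = -217/4 ≈ -54.250)
T(E) = -7*E**2
U(W) = -12 + 4*W
c = -12 (c = -12 + 4*0 = -12 + 0 = -12)
D(H, v) = 516/217 (D(H, v) = -129/(-217/4) = -129*(-4/217) = 516/217)
(T(-18)*c - 37596)/(-33226 + D(-79, k(-14))) = (-7*(-18)**2*(-12) - 37596)/(-33226 + 516/217) = (-7*324*(-12) - 37596)/(-7209526/217) = (-2268*(-12) - 37596)*(-217/7209526) = (27216 - 37596)*(-217/7209526) = -10380*(-217/7209526) = 1126230/3604763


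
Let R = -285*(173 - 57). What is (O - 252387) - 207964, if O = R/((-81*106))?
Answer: -658756771/1431 ≈ -4.6035e+5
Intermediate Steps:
R = -33060 (R = -285*116 = -33060)
O = 5510/1431 (O = -33060/((-81*106)) = -33060/(-8586) = -33060*(-1/8586) = 5510/1431 ≈ 3.8505)
(O - 252387) - 207964 = (5510/1431 - 252387) - 207964 = -361160287/1431 - 207964 = -658756771/1431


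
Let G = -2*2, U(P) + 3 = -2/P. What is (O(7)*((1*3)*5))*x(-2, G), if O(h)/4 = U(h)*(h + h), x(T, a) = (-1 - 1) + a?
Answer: 16560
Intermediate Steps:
U(P) = -3 - 2/P
G = -4
x(T, a) = -2 + a
O(h) = 8*h*(-3 - 2/h) (O(h) = 4*((-3 - 2/h)*(h + h)) = 4*((-3 - 2/h)*(2*h)) = 4*(2*h*(-3 - 2/h)) = 8*h*(-3 - 2/h))
(O(7)*((1*3)*5))*x(-2, G) = ((-16 - 24*7)*((1*3)*5))*(-2 - 4) = ((-16 - 168)*(3*5))*(-6) = -184*15*(-6) = -2760*(-6) = 16560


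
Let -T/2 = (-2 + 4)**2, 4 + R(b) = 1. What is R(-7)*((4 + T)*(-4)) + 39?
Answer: -9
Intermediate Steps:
R(b) = -3 (R(b) = -4 + 1 = -3)
T = -8 (T = -2*(-2 + 4)**2 = -2*2**2 = -2*4 = -8)
R(-7)*((4 + T)*(-4)) + 39 = -3*(4 - 8)*(-4) + 39 = -(-12)*(-4) + 39 = -3*16 + 39 = -48 + 39 = -9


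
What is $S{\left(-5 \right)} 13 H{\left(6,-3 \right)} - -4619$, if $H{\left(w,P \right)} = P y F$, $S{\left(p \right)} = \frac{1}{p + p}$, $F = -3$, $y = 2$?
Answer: $\frac{22978}{5} \approx 4595.6$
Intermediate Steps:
$S{\left(p \right)} = \frac{1}{2 p}$
$H{\left(w,P \right)} = - 6 P$ ($H{\left(w,P \right)} = P 2 \left(-3\right) = 2 P \left(-3\right) = - 6 P$)
$S{\left(-5 \right)} 13 H{\left(6,-3 \right)} - -4619 = \frac{1}{2 \left(-5\right)} 13 \left(\left(-6\right) \left(-3\right)\right) - -4619 = \frac{1}{2} \left(- \frac{1}{5}\right) 13 \cdot 18 + 4619 = \left(- \frac{1}{10}\right) 13 \cdot 18 + 4619 = \left(- \frac{13}{10}\right) 18 + 4619 = - \frac{117}{5} + 4619 = \frac{22978}{5}$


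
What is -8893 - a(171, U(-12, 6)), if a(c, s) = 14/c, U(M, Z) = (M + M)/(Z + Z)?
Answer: -1520717/171 ≈ -8893.1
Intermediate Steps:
U(M, Z) = M/Z (U(M, Z) = (2*M)/((2*Z)) = (2*M)*(1/(2*Z)) = M/Z)
-8893 - a(171, U(-12, 6)) = -8893 - 14/171 = -1520717/171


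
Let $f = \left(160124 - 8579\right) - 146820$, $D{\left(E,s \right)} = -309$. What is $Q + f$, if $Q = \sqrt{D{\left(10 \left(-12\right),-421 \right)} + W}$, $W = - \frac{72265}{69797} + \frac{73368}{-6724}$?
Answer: $4725 + \frac{4 i \sqrt{972002726261}}{220129} \approx 4725.0 + 17.915 i$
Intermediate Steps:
$W = - \frac{1401694039}{117328757}$ ($W = \left(-72265\right) \frac{1}{69797} + 73368 \left(- \frac{1}{6724}\right) = - \frac{72265}{69797} - \frac{18342}{1681} = - \frac{1401694039}{117328757} \approx -11.947$)
$Q = \frac{4 i \sqrt{972002726261}}{220129}$ ($Q = \sqrt{-309 - \frac{1401694039}{117328757}} = \sqrt{- \frac{37656279952}{117328757}} = \frac{4 i \sqrt{972002726261}}{220129} \approx 17.915 i$)
$f = 4725$ ($f = 151545 - 146820 = 4725$)
$Q + f = \frac{4 i \sqrt{972002726261}}{220129} + 4725 = 4725 + \frac{4 i \sqrt{972002726261}}{220129}$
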